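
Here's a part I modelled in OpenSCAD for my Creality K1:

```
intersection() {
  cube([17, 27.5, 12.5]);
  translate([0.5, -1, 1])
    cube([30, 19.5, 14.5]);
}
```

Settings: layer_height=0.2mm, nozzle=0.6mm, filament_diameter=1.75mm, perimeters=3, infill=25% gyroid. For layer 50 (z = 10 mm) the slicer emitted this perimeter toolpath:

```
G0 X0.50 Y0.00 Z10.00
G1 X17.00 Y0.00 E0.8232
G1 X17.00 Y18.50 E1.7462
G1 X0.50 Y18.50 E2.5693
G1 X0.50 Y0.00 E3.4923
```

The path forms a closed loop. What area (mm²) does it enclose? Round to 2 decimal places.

305.25 mm²

Apply the shoelace formula to the sequence of (X, Y) vertices; enclosed area = 305.25 mm².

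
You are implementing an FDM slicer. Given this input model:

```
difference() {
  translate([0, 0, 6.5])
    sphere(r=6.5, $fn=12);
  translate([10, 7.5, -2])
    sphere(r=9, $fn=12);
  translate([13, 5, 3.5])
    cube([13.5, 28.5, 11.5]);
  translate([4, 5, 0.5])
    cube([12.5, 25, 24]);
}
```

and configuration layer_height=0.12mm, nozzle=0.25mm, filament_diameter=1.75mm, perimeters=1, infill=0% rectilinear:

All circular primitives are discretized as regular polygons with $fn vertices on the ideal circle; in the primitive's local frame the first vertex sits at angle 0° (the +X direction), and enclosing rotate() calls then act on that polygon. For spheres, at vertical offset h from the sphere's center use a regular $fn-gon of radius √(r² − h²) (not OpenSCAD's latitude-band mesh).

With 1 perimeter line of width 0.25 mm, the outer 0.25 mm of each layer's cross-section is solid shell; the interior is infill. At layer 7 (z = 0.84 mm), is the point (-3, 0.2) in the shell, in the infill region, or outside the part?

shell

At z = 0.84 mm: the r=6.5 sphere slices to a regular 12-gon of circumradius 3.196 (√(r²−h²) with h=5.66 from center); the r=9 sphere at (10, 7.5) slices to a regular 12-gon of circumradius 8.540 (√(r²−h²) with h=2.84 from center); the cube at (13, 5) is not intersected at this z (z outside [3.5, 15]); the cube at (4, 5) (footprint 12.5×25) is included at this height; Subtracting the remaining from the first: starting from the r=6.5 sphere, the r=9 sphere at (10, 7.5) misses the remaining region (no effect); the 12.5×25 cube at (4, 5) misses the remaining region (no effect) — 1 connected region. Overall, the cross-section is a single solid region. The nearest boundary edge runs (-3.20, 0.00)→(-2.77, 1.60); distance from the point to it = 0.14 mm. The point is inside the cross-section, 0.14 mm from the nearest boundary — within the 0.25 mm shell band (1 × 0.25).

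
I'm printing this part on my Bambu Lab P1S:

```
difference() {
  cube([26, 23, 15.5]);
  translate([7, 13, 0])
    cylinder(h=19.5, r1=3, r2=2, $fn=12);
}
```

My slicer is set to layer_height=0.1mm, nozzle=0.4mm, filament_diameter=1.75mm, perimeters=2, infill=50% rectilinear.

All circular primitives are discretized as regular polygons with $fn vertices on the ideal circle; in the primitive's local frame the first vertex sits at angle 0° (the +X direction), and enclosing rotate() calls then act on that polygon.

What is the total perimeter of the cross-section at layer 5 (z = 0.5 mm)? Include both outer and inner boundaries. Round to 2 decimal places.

At z = 0.5 mm: the 26×23 cube contributes its full rectangle (perimeter 98.00 mm); the cone at (7, 13) contributes a regular 12-gon of circumradius 2.974 (interpolated between r1=3 and r2=2 at t=0.026) (perimeter = 2·12·2.974·sin(180°/12) = 18.48 mm); Subtracting the remaining from the first: starting from the 26×23 cube, the cone at (7, 13) lies wholly inside it (removes its full 26.54 mm² and its 18.48 mm outline becomes a hole wall) — boundary (outer + 1 inner loop) = 116.48 mm. Overall, the cross-section is one region with 1 hole. Total boundary length (outer + inner) = 116.48 mm.

116.48 mm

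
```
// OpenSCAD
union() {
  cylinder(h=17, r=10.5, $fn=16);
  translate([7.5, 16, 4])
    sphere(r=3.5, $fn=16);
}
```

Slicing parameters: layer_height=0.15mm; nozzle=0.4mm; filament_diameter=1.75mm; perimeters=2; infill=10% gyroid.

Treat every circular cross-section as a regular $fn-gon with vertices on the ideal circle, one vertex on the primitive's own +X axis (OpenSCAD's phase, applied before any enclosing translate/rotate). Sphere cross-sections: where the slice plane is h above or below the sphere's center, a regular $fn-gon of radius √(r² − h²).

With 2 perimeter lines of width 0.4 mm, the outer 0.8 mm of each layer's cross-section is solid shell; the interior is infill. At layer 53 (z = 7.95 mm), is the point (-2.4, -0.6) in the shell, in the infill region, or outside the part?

At z = 7.95 mm: the r=10.5 cylinder gives a regular 16-gon of circumradius 10.5 (constant along its height); the sphere at (7.5, 16) does not reach this height (|z−center|=3.950 > r=3.5); Merging all regions: only the r=10.5 cylinder is present, so the union is just that shape — 1 connected region. Overall, the cross-section is a single solid region. The nearest boundary edge runs (-10.50, 0.00)→(-9.70, -4.02); distance from the point to it = 7.83 mm. The point is inside the cross-section and 7.83 mm from the nearest boundary — more than the 0.8 mm shell width (2 × 0.4), so it's in the infill interior.

infill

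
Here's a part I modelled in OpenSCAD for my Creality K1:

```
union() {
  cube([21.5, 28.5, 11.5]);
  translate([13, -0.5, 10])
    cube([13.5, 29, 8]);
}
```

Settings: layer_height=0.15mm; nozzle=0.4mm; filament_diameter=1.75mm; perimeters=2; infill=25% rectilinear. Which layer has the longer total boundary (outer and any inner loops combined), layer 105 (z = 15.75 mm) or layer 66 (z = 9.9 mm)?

Layer 105 (z = 15.75): the cube does not reach this height (z outside [0, 11.5]); the 13.5×29 cube at (13, -0.5) contributes its full rectangle (perimeter 85.00 mm); Merging all regions: only the 13.5×29 cube at (13, -0.5) is present, so the union is just that shape — boundary = 85.00 mm. So its perimeter = 85.00 mm. Layer 66 (z = 9.9): the cube is present — its section is the full 21.5×28.5 rectangle (perimeter 100.00 mm); the cube at (13, -0.5) does not reach this height (z outside [10, 18]); Merging all regions: only the 21.5×28.5 cube is present, so the union is just that shape — boundary = 100.00 mm. So its perimeter = 100.00 mm. Layer 66 is larger (100.00 vs 85.00 mm).

layer 66 (z = 9.9 mm)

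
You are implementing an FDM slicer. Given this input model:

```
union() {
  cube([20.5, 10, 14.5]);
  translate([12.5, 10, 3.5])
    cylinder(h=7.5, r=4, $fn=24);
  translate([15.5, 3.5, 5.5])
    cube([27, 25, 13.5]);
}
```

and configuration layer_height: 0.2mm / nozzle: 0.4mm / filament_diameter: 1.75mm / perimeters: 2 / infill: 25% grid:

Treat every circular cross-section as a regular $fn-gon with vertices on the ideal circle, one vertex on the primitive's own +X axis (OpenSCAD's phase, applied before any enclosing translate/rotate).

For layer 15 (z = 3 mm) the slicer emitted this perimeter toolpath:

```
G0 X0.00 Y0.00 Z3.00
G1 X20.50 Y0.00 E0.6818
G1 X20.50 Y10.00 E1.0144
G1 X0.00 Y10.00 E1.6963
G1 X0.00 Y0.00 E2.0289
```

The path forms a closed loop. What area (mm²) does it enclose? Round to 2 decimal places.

205.00 mm²

Apply the shoelace formula to the sequence of (X, Y) vertices; enclosed area = 205.00 mm².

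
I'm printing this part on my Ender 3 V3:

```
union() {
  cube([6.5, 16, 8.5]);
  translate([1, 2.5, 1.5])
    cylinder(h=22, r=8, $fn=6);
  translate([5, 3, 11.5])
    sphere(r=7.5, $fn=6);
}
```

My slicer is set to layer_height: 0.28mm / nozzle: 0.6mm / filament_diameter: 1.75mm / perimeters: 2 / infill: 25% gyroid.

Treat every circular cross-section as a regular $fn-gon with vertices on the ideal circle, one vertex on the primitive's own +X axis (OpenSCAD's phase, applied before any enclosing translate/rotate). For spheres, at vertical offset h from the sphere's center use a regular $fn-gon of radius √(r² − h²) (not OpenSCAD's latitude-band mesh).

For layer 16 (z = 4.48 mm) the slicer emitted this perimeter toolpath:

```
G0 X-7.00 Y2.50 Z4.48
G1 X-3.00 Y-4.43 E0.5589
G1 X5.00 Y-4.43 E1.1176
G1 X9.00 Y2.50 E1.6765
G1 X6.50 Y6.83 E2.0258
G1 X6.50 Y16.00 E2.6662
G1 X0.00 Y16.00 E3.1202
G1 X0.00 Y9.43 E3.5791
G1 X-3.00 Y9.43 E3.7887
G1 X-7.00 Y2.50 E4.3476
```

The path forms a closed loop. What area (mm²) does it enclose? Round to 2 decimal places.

210.97 mm²

Apply the shoelace formula to the sequence of (X, Y) vertices; enclosed area = 210.97 mm².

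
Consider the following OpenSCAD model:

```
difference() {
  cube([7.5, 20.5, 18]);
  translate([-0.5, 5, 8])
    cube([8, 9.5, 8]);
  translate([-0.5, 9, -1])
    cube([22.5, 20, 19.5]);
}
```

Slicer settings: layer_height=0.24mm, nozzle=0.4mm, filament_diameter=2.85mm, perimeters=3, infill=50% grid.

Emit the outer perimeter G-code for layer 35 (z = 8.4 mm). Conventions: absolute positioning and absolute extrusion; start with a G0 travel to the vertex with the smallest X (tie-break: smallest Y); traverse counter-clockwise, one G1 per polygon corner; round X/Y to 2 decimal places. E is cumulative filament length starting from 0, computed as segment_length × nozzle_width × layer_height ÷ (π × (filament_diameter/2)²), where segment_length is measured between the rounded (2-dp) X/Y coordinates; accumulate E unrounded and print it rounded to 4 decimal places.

At z = 8.4 mm: the cube is present — its section is the full 7.5×20.5 rectangle; the 8×9.5 cube at (-0.5, 5) contributes its full rectangle; the 22.5×20 cube at (-0.5, 9) contributes its full rectangle; After the difference (first − rest): starting from the 7.5×20.5 cube, the 8×9.5 cube at (-0.5, 5) partially overlaps it — only the 71.25 mm² overlap (of its 76.00 mm²) is removed, clipping the outline; the 22.5×20 cube at (-0.5, 9) partially overlaps it — only the 45.00 mm² overlap (of its 450.00 mm²) is removed, clipping the outline — 1 connected region. The outline is a single polygon with 4 vertices. Extrusion per mm of travel: 0.4 × 0.24 / (π × 1.425²) = 0.015048. Accumulating E over each segment gives final E = 0.3762.

G0 X0.00 Y0.00 Z8.40
G1 X7.50 Y0.00 E0.1129
G1 X7.50 Y5.00 E0.1881
G1 X0.00 Y5.00 E0.3010
G1 X0.00 Y0.00 E0.3762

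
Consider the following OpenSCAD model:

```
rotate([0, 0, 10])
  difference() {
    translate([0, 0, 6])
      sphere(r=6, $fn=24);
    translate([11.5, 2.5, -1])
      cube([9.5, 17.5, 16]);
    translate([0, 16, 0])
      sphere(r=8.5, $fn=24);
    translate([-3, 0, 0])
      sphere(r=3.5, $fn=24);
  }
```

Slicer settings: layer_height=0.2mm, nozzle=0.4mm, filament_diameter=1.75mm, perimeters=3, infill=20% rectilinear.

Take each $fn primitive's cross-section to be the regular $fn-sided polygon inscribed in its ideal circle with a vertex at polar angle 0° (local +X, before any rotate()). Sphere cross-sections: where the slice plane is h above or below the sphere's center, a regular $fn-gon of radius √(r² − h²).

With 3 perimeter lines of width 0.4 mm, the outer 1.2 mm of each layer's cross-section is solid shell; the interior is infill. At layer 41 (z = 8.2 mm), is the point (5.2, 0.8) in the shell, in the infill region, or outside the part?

At z = 8.2 mm: the r=6 sphere slices to a regular 24-gon of circumradius 5.582 (√(r²−h²) with h=2.2 from center); the cube at (11.5, 2.5) (footprint 9.5×17.5) is included at this height; the r=8.5 sphere at (0, 16) contributes a regular 24-gon of circumradius √(8.5²−8.2²) = 2.238; the sphere at (-3, 0) does not reach this height (|z−center|=8.200 > r=3.5); Subtracting the remaining from the first: starting from the r=6 sphere, the 9.5×17.5 cube at (11.5, 2.5) misses the remaining region (no effect); the r=8.5 sphere at (0, 16) misses the remaining region (no effect) — 1 connected region; (whole slice rotated 10° about Z — lengths, areas and connectivity unchanged). Overall, the cross-section is a single solid region. Undo the 10° rotation: the query point maps to (5.260, -0.115) in the un-rotated model frame. The nearest boundary edge runs (5.58, 0.00)→(5.39, -1.44); distance from the point to it = 0.30 mm. The point is inside the cross-section, 0.30 mm from the nearest boundary — within the 1.2 mm shell band (3 × 0.4).

shell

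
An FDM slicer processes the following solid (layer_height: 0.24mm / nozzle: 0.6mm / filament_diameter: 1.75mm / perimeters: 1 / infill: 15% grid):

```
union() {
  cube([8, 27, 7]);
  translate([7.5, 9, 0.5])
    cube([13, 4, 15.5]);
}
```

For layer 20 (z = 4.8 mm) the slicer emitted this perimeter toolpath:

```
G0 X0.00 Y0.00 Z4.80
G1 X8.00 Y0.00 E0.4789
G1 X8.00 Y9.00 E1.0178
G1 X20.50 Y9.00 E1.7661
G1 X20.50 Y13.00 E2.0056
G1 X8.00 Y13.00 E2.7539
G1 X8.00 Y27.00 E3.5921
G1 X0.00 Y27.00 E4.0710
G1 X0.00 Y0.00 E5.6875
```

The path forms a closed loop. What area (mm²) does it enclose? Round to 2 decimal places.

266.00 mm²

Apply the shoelace formula to the sequence of (X, Y) vertices; enclosed area = 266.00 mm².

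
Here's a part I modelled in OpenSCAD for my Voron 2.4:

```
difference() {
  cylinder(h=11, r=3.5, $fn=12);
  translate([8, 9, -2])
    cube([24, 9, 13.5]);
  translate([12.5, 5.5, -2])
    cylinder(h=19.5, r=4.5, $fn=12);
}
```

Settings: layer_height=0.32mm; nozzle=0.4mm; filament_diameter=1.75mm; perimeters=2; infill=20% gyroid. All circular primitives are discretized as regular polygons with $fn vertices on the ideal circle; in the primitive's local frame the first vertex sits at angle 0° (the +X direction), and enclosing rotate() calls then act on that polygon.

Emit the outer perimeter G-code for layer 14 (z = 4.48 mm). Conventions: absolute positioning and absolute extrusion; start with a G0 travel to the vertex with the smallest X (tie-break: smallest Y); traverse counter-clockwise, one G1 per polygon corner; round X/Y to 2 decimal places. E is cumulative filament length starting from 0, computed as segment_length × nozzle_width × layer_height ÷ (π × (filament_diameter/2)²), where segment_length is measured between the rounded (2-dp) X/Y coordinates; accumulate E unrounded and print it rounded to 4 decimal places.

At z = 4.48 mm: the cylinder: section is a regular 12-gon, circumradius r=3.5; the 24×9 cube at (8, 9) contributes its full rectangle; the cylinder at (12.5, 5.5): section is a regular 12-gon, circumradius r=4.5; Subtracting the remaining from the first: starting from the r=3.5 cylinder, the 24×9 cube at (8, 9) misses the remaining region (no effect); the r=4.5 cylinder at (12.5, 5.5) misses the remaining region (no effect) — 1 connected region. The outline is a single polygon with 12 vertices. Extrusion per mm of travel: 0.4 × 0.32 / (π × 0.875²) = 0.053216. Accumulating E over each segment gives final E = 1.1568.

G0 X-3.50 Y0.00 Z4.48
G1 X-3.03 Y-1.75 E0.0964
G1 X-1.75 Y-3.03 E0.1928
G1 X0.00 Y-3.50 E0.2892
G1 X1.75 Y-3.03 E0.3856
G1 X3.03 Y-1.75 E0.4819
G1 X3.50 Y0.00 E0.5784
G1 X3.03 Y1.75 E0.6748
G1 X1.75 Y3.03 E0.7711
G1 X0.00 Y3.50 E0.8676
G1 X-1.75 Y3.03 E0.9640
G1 X-3.03 Y1.75 E1.0603
G1 X-3.50 Y0.00 E1.1568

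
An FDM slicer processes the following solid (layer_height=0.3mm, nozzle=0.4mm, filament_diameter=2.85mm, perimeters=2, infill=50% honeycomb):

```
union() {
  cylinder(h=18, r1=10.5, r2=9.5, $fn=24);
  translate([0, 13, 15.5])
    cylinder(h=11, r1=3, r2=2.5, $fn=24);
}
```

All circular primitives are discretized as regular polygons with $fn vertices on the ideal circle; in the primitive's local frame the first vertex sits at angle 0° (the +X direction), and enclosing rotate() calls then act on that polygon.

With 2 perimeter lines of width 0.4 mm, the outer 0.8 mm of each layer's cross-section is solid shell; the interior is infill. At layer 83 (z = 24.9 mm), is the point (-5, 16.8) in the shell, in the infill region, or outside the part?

outside

At z = 24.9 mm: the cone is absent (z outside [0, 18]); the cone at (0, 13) contributes a regular 24-gon of circumradius 2.573 (interpolated between r1=3 and r2=2.5 at t=0.855); Combining (union): only the cone at (0, 13) is present, so the union is just that shape — 1 connected region. Overall, the cross-section is a single solid region. The nearest boundary edge runs (-1.82, 14.82)→(-2.23, 14.29); distance from the point to it = 3.73 mm. The point is not inside any of the regions above, so it lies outside the cross-section (3.73 mm from the nearest boundary).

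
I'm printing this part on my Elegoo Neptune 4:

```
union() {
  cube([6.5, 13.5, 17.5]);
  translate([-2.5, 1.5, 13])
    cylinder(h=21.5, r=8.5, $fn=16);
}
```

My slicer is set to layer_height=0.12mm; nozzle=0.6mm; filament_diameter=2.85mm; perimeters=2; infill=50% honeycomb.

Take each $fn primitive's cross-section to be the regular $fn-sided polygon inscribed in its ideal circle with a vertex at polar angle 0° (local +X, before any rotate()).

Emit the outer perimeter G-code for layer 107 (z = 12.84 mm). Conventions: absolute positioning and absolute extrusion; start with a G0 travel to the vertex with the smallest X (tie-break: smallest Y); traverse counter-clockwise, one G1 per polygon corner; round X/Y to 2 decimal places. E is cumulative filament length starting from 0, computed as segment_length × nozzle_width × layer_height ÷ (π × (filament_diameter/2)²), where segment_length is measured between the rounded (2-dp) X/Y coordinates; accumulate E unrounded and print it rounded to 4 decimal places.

G0 X0.00 Y0.00 Z12.84
G1 X6.50 Y0.00 E0.0734
G1 X6.50 Y13.50 E0.2257
G1 X0.00 Y13.50 E0.2991
G1 X0.00 Y0.00 E0.4515

At z = 12.84 mm: the 6.5×13.5 cube contributes its full rectangle; the cylinder at (-2.5, 1.5) does not reach this height (z outside [13, 34.5]); Taking the union: only the 6.5×13.5 cube is present, so the union is just that shape — 1 connected region. The outline is a single polygon with 4 vertices. Extrusion per mm of travel: 0.6 × 0.12 / (π × 1.425²) = 0.011286. Accumulating E over each segment gives final E = 0.4515.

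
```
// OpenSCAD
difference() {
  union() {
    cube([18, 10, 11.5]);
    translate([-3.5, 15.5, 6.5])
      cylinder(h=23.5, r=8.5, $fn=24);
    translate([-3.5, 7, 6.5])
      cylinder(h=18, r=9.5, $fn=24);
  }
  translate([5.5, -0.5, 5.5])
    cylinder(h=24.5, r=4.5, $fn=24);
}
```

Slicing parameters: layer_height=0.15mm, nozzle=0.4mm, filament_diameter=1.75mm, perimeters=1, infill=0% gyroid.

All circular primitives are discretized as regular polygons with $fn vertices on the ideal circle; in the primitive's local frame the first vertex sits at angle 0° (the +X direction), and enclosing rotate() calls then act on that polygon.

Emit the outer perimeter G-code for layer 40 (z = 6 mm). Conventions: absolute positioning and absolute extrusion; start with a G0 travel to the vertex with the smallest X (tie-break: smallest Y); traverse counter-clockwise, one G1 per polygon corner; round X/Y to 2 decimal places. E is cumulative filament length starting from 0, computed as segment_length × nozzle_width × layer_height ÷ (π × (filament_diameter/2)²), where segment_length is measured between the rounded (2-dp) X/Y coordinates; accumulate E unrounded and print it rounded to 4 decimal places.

At z = 6 mm: the cube is present — its section is the full 18×10 rectangle; the cylinder at (-3.5, 15.5) is absent (z outside [6.5, 30]); the cylinder at (-3.5, 7) does not reach this height (z outside [6.5, 24.5]); Taking the union: only the 18×10 cube is present, so the union is just that shape — 1 connected region; the cylinder at (5.5, -0.5): section is a regular 24-gon, circumradius r=4.5; After the difference (first − rest): starting from the result so far, the r=4.5 cylinder at (5.5, -0.5) partially overlaps it — only the 26.98 mm² overlap (of its 62.89 mm²) is removed, clipping the outline — 1 connected region. The outline is a single polygon with 17 vertices. Extrusion per mm of travel: 0.4 × 0.15 / (π × 0.875²) = 0.024945. Accumulating E over each segment gives final E = 1.5025.

G0 X0.00 Y0.00 Z6.00
G1 X1.07 Y0.00 E0.0267
G1 X1.15 Y0.66 E0.0433
G1 X1.60 Y1.75 E0.0727
G1 X2.32 Y2.68 E0.1020
G1 X3.25 Y3.40 E0.1314
G1 X4.34 Y3.85 E0.1608
G1 X5.50 Y4.00 E0.1900
G1 X6.66 Y3.85 E0.2191
G1 X7.75 Y3.40 E0.2486
G1 X8.68 Y2.68 E0.2779
G1 X9.40 Y1.75 E0.3072
G1 X9.85 Y0.66 E0.3367
G1 X9.93 Y0.00 E0.3532
G1 X18.00 Y0.00 E0.5545
G1 X18.00 Y10.00 E0.8040
G1 X0.00 Y10.00 E1.2530
G1 X0.00 Y0.00 E1.5025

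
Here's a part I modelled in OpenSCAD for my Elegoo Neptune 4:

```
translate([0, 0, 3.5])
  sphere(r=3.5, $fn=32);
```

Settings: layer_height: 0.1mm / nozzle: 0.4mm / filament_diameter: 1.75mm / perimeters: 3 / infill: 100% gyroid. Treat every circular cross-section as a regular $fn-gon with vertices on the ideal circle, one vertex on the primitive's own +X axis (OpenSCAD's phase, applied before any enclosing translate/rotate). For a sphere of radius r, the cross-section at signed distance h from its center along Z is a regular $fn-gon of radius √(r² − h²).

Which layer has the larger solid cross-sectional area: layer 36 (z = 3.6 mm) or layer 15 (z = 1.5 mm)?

Layer 36 (z = 3.6): the sphere: section is a regular 32-gon, circumradius = √(r²−h²) = √(3.5²−0.1²) = 3.499 (area = (32/2)·3.499²·sin(360°/32) = 38.21 mm²). So its area = 38.21 mm². Layer 15 (z = 1.5): the sphere: section is a regular 32-gon, circumradius = √(r²−h²) = √(3.5²−2²) = 2.872 (area = (32/2)·2.872²·sin(360°/32) = 25.75 mm²). So its area = 25.75 mm². Layer 36 is larger (38.21 vs 25.75 mm²).

layer 36 (z = 3.6 mm)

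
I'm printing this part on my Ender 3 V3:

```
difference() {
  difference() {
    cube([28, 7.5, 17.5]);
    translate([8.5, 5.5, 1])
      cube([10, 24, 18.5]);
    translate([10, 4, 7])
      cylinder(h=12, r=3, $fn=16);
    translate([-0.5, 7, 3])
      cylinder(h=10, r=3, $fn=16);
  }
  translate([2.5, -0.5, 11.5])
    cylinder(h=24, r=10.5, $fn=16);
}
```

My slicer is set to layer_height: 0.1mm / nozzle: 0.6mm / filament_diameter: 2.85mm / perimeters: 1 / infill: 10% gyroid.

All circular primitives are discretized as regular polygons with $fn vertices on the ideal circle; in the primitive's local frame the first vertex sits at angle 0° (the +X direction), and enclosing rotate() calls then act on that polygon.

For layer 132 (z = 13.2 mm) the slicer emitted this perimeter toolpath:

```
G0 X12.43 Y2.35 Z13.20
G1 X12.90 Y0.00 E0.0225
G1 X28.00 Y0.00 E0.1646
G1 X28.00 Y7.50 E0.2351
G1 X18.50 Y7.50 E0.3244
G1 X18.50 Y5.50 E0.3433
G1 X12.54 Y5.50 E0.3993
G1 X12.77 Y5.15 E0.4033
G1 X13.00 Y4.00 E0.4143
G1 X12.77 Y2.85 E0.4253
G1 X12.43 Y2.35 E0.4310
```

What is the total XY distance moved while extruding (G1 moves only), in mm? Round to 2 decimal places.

Sum the Euclidean lengths of each G1 segment: total = 45.83 mm.

45.83 mm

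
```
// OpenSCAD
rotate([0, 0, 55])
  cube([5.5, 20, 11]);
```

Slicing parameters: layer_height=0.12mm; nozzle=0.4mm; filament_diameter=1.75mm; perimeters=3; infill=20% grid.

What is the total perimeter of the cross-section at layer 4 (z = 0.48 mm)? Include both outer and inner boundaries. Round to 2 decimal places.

At z = 0.48 mm: the cube is present — its section is the full 5.5×20 rectangle (perimeter 51.00 mm); (whole slice rotated 55° about Z — lengths, areas and connectivity unchanged). Overall, the cross-section is a single solid region. Total boundary length (outer) = 51.00 mm.

51.00 mm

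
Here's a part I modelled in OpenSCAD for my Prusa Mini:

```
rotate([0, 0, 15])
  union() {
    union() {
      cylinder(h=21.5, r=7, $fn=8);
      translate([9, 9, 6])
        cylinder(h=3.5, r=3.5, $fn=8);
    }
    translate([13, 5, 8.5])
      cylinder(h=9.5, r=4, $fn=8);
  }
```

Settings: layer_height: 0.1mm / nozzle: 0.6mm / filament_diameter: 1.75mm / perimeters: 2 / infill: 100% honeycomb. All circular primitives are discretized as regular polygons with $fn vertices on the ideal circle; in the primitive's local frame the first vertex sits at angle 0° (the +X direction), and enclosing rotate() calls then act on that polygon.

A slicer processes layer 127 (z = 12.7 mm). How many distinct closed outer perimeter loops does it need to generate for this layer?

At z = 12.7 mm: the cylinder: section is a regular 8-gon, circumradius r=7; the cylinder at (9, 9) is absent (z outside [6, 9.5]); Taking the union: only the r=7 cylinder is present, so the union is just that shape — 1 connected region; the r=4 cylinder at (13, 5) gives a regular 8-gon of circumradius 4 (constant along its height); Combining (union): the 2 present regions are separate (no shared area or edge), so areas and boundary lengths simply add and each stays a separate island — 2 connected regions; (rotated 15° about Z; rotation is an isometry so areas/perimeters/island counts are preserved). The result has 2 disconnected regions.

2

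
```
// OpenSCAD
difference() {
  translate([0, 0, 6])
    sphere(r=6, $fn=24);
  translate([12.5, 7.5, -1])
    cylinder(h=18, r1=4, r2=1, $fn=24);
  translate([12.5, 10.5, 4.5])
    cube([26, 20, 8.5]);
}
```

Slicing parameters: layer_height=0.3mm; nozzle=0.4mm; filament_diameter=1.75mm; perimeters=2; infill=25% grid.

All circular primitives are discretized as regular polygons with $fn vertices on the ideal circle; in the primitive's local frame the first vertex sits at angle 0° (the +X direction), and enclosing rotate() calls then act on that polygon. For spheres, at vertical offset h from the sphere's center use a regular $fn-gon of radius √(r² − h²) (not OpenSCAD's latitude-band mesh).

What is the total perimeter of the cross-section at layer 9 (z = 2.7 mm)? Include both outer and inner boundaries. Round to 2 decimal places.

31.40 mm

At z = 2.7 mm: the r=6 sphere contributes a regular 24-gon of circumradius √(6²−3.3²) = 5.011 (perimeter = 2·24·5.011·sin(180°/24) = 31.40 mm); the cone at (12.5, 7.5) (r1=4→r2=1) has section circumradius 3.383 here — a regular 24-gon (perimeter = 2·24·3.383·sin(180°/24) = 21.20 mm); the cube at (12.5, 10.5) does not reach this height (z outside [4.5, 13]); Subtracting the remaining from the first: starting from the r=6 sphere, the cone at (12.5, 7.5) misses the remaining region (no effect) — boundary = 31.40 mm. Overall, the cross-section is a single solid region. Total boundary length (outer) = 31.40 mm.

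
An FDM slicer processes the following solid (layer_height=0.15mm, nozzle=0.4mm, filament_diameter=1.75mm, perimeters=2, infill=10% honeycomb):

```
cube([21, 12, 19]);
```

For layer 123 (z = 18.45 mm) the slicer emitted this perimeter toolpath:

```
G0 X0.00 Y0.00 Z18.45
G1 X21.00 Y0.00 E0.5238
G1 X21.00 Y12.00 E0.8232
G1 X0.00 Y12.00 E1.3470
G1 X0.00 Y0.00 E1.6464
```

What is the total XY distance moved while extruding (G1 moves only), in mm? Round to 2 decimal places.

66.00 mm

Sum the Euclidean lengths of each G1 segment: total = 66.00 mm.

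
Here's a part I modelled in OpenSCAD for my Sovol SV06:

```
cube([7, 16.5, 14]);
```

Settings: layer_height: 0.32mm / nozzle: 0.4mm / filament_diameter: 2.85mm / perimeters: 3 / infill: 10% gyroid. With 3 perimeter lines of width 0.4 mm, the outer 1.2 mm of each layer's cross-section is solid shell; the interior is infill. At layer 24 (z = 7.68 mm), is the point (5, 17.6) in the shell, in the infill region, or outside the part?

At z = 7.68 mm: the cube (footprint 7×16.5) is included at this height. Overall, the cross-section is a single solid region. The nearest boundary edge runs (7.00, 16.50)→(0.00, 16.50); distance from the point to it = 1.10 mm. The point is not inside any of the regions above, so it lies outside the cross-section (1.10 mm from the nearest boundary).

outside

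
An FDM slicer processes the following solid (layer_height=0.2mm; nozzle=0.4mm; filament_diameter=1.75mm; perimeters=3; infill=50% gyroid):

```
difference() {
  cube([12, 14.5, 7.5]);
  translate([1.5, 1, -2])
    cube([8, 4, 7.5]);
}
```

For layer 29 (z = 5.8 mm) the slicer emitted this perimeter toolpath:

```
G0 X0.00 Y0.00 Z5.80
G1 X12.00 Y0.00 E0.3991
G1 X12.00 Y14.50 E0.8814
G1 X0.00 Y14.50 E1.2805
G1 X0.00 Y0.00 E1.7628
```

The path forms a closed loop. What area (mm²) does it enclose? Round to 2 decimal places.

Apply the shoelace formula to the sequence of (X, Y) vertices; enclosed area = 174.00 mm².

174.00 mm²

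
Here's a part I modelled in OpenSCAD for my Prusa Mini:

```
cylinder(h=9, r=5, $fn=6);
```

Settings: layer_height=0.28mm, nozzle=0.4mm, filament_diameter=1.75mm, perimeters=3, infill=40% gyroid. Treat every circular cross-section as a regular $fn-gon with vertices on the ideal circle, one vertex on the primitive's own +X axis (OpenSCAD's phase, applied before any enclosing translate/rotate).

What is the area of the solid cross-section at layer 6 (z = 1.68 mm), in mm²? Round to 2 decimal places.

At z = 1.68 mm: the r=5 cylinder contributes a regular 6-gon of circumradius 5 (area = (6/2)·5.000²·sin(360°/6) = 64.95 mm²). Overall, the cross-section is a single solid region. Net area = 64.95 mm².

64.95 mm²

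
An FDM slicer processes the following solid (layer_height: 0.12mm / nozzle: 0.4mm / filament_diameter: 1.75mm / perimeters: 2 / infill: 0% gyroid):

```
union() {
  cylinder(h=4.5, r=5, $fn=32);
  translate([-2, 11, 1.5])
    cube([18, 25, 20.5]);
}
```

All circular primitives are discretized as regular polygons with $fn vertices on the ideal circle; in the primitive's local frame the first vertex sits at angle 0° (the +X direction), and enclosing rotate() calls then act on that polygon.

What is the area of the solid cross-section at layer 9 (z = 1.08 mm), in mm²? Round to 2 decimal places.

78.04 mm²

At z = 1.08 mm: the r=5 cylinder gives a regular 32-gon of circumradius 5 (constant along its height) (area = (32/2)·5.000²·sin(360°/32) = 78.04 mm²); the cube at (-2, 11) is not intersected at this z (z outside [1.5, 22]); Taking the union: only the r=5 cylinder is present, so the union is just that shape — area = 78.04 mm². Overall, the cross-section is a single solid region. Net area = 78.04 mm².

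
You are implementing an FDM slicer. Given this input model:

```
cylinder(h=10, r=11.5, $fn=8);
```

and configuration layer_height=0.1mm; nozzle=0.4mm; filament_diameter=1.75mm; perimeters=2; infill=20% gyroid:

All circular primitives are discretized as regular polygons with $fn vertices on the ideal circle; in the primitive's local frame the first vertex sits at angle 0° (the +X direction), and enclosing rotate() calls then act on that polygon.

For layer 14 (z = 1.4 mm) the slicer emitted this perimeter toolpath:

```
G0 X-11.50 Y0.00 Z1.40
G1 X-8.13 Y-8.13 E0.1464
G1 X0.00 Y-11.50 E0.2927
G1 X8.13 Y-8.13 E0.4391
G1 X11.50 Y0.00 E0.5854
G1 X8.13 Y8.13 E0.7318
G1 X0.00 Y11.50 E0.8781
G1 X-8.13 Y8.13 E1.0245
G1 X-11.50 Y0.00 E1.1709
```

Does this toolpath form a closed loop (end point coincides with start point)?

Start point (G0): (-11.50, 0.00). End point (last G1): the path returns to the start — closed.

yes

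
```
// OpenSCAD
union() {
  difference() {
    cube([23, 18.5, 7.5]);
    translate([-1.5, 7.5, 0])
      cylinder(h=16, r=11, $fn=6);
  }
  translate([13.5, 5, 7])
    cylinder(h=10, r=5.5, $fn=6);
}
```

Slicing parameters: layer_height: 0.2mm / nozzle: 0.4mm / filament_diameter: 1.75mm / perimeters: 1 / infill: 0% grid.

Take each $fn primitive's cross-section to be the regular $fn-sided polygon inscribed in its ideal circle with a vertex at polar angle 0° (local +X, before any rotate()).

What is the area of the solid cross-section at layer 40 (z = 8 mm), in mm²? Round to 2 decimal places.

At z = 8 mm: the cube is absent (z outside [0, 7.5]); the r=11 cylinder at (-1.5, 7.5) gives a regular 6-gon of circumradius 11 (constant along its height) (area = (6/2)·11.000²·sin(360°/6) = 314.37 mm²); After the difference (first − rest): the first operand is absent here, so nothing remains; the r=5.5 cylinder at (13.5, 5) gives a regular 6-gon of circumradius 5.5 (constant along its height) (area = (6/2)·5.500²·sin(360°/6) = 78.59 mm²); Merging all regions: only the r=5.5 cylinder at (13.5, 5) is present, so the union is just that shape — area = 78.59 mm². Overall, the cross-section is a single solid region. Net area = 78.59 mm².

78.59 mm²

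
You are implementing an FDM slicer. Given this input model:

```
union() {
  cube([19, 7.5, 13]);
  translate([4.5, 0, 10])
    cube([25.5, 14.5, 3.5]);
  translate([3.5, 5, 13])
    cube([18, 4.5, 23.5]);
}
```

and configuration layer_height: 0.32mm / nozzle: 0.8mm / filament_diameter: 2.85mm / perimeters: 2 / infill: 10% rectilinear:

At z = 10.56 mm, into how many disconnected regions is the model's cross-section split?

At z = 10.56 mm: the cube (footprint 19×7.5) is included at this height; the cube at (4.5, 0) (footprint 25.5×14.5) is included at this height; the cube at (3.5, 5) is not intersected at this z (z outside [13, 36.5]); Merging all regions: the regions partially overlap (shared area 108.75 mm²), so overlapping operands fuse into one piece — 1 connected region. The result has 1 disconnected region.

1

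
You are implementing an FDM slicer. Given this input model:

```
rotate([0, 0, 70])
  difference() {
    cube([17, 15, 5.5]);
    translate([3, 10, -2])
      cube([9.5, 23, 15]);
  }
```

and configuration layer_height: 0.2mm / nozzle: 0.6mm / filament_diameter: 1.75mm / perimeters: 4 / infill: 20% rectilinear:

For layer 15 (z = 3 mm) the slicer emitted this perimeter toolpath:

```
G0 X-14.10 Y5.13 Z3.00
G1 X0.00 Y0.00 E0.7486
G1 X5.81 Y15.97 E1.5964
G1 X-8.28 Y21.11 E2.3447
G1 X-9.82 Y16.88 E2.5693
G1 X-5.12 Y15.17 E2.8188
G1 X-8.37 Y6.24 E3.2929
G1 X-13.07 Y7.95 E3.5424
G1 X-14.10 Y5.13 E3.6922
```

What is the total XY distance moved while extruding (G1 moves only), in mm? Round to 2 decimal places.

Sum the Euclidean lengths of each G1 segment: total = 74.01 mm.

74.01 mm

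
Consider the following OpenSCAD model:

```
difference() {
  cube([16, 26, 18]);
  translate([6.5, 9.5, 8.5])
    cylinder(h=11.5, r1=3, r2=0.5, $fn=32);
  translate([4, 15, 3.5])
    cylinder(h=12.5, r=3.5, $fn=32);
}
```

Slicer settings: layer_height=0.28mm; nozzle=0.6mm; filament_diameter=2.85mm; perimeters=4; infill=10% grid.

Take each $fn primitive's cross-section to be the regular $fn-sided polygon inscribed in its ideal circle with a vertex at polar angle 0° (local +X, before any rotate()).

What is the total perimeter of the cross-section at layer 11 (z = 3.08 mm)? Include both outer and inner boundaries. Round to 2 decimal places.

At z = 3.08 mm: the cube (footprint 16×26) is included at this height (perimeter 84.00 mm); the cone at (6.5, 9.5) is absent (z outside [8.5, 20]); the cylinder at (4, 15) does not reach this height (z outside [3.5, 16]); After the difference (first − rest): none of the subtracted shapes is present at this height, so the 16×26 cube is unchanged — boundary = 84.00 mm. Overall, the cross-section is a single solid region. Total boundary length (outer) = 84.00 mm.

84.00 mm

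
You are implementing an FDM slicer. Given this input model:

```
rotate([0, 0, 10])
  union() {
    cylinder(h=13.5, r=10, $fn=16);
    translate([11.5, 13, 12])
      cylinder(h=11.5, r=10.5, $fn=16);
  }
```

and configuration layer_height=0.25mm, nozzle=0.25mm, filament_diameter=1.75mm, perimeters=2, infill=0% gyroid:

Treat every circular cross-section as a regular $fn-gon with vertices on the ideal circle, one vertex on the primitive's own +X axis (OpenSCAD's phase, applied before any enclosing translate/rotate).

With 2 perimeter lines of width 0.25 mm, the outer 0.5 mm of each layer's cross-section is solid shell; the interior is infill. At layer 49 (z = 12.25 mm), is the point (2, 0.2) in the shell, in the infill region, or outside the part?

infill

At z = 12.25 mm: the cylinder: section is a regular 16-gon, circumradius r=10; the r=10.5 cylinder at (11.5, 13) contributes a regular 16-gon of circumradius 10.5; Merging all regions: the regions partially overlap (shared area 20.36 mm²), so overlapping operands fuse into one piece — 1 connected region; (whole slice rotated 10° about Z — lengths, areas and connectivity unchanged). Overall, the cross-section is a single solid region. Undo the 10° rotation: the query point maps to (2.004, -0.150) in the un-rotated model frame. The nearest boundary edge runs (10.00, 0.00)→(9.24, -3.83); distance from the point to it = 7.81 mm. The point is inside the cross-section and 7.81 mm from the nearest boundary — more than the 0.5 mm shell width (2 × 0.25), so it's in the infill interior.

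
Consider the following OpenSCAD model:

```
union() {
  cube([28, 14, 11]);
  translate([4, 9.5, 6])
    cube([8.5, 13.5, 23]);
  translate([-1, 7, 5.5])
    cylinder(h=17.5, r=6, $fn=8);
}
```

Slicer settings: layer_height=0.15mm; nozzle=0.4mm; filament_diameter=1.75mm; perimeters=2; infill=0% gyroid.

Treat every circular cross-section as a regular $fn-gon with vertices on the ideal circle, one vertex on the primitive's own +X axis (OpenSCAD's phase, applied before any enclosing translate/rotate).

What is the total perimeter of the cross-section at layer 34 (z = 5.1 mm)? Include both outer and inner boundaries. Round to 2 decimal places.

84.00 mm

At z = 5.1 mm: the cube (footprint 28×14) is included at this height (perimeter 84.00 mm); the cube at (4, 9.5) does not reach this height (z outside [6, 29]); the cylinder at (-1, 7) is absent (z outside [5.5, 23]); Merging all regions: only the 28×14 cube is present, so the union is just that shape — boundary = 84.00 mm. Overall, the cross-section is a single solid region. Total boundary length (outer) = 84.00 mm.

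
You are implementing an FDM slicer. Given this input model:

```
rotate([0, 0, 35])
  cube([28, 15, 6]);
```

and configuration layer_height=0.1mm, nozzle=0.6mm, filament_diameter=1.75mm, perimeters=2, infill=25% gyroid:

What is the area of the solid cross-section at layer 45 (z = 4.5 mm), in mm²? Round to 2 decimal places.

420.00 mm²

At z = 4.5 mm: the cube is present — its section is the full 28×15 rectangle (area 420.00 mm²); (whole slice rotated 35° about Z — lengths, areas and connectivity unchanged). Overall, the cross-section is a single solid region. Net area = 420.00 mm².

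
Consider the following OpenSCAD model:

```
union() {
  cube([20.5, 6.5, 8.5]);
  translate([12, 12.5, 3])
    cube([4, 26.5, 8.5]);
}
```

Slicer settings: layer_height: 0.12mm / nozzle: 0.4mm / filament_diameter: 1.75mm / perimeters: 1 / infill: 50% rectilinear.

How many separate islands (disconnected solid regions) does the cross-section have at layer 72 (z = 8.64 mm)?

At z = 8.64 mm: the cube is not intersected at this z (z outside [0, 8.5]); the cube at (12, 12.5) (footprint 4×26.5) is included at this height; Combining (union): only the 4×26.5 cube at (12, 12.5) is present, so the union is just that shape — 1 connected region. Overall, the cross-section is a single solid region. Island count = 1.

1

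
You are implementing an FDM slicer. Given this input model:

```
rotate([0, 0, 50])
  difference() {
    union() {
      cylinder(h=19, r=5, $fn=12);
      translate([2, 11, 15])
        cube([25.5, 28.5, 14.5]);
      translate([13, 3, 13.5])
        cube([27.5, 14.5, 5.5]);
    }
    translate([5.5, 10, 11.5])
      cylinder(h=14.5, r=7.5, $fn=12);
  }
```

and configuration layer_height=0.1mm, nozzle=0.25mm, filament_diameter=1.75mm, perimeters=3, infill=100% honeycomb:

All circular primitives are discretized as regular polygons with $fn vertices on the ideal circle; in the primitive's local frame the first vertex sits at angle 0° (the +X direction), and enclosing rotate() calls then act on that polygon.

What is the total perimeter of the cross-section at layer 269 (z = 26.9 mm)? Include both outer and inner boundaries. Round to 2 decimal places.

108.00 mm

At z = 26.9 mm: the cylinder is not intersected at this z (z outside [0, 19]); the cube at (2, 11) is present — its section is the full 25.5×28.5 rectangle (perimeter 108.00 mm); the cube at (13, 3) is absent (z outside [13.5, 19]); Combining (union): only the 25.5×28.5 cube at (2, 11) is present, so the union is just that shape — boundary = 108.00 mm; the cylinder at (5.5, 10) is not intersected at this z (z outside [11.5, 26]); Subtracting the remaining from the first: none of the subtracted shapes is present at this height, so that combined region is unchanged — boundary = 108.00 mm; (whole slice rotated 50° about Z — lengths, areas and connectivity unchanged). Overall, the cross-section is a single solid region. Total boundary length (outer) = 108.00 mm.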